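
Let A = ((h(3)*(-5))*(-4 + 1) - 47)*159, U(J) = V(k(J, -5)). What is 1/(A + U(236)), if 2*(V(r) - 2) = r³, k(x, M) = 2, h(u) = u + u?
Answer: 1/6843 ≈ 0.00014613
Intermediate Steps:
h(u) = 2*u
V(r) = 2 + r³/2
U(J) = 6 (U(J) = 2 + (½)*2³ = 2 + (½)*8 = 2 + 4 = 6)
A = 6837 (A = (((2*3)*(-5))*(-4 + 1) - 47)*159 = ((6*(-5))*(-3) - 47)*159 = (-30*(-3) - 47)*159 = (90 - 47)*159 = 43*159 = 6837)
1/(A + U(236)) = 1/(6837 + 6) = 1/6843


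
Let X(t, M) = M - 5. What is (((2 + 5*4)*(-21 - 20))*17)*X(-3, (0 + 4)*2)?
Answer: -46002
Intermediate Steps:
X(t, M) = -5 + M
(((2 + 5*4)*(-21 - 20))*17)*X(-3, (0 + 4)*2) = (((2 + 5*4)*(-21 - 20))*17)*(-5 + (0 + 4)*2) = (((2 + 20)*(-41))*17)*(-5 + 4*2) = ((22*(-41))*17)*(-5 + 8) = -902*17*3 = -15334*3 = -46002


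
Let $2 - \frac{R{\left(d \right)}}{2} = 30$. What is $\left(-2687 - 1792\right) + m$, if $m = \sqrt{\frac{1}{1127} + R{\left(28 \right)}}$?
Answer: $-4479 + \frac{i \sqrt{1451553}}{161} \approx -4479.0 + 7.4833 i$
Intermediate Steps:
$R{\left(d \right)} = -56$ ($R{\left(d \right)} = 4 - 60 = -56$)
$m = \frac{i \sqrt{1451553}}{161}$ ($m = \sqrt{\frac{1}{1127} - 56} = \sqrt{- \frac{63111}{1127}} = \frac{i \sqrt{1451553}}{161} \approx 7.4833 i$)
$\left(-2687 - 1792\right) + m = \left(-2687 - 1792\right) + \frac{i \sqrt{1451553}}{161} = -4479 + \frac{i \sqrt{1451553}}{161}$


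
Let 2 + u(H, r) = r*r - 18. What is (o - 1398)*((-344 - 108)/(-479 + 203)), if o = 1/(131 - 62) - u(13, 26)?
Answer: -16014925/4761 ≈ -3363.8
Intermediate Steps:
u(H, r) = -20 + r**2 (u(H, r) = -2 + (r*r - 18) = -2 + (r**2 - 18) = -2 + (-18 + r**2) = -20 + r**2)
o = -45263/69 (o = 1/(131 - 62) - (-20 + 26**2) = 1/69 - (-20 + 676) = 1/69 - 1*656 = 1/69 - 656 = -45263/69 ≈ -655.99)
(o - 1398)*((-344 - 108)/(-479 + 203)) = (-45263/69 - 1398)*((-344 - 108)/(-479 + 203)) = -(-64059700)/(69*(-276)) = -(-64059700)*(-1)/(69*276) = -141725/69*113/69 = -16014925/4761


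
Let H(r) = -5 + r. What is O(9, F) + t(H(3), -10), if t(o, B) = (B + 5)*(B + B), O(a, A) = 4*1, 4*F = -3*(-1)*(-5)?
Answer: 104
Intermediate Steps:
F = -15/4 (F = (-3*(-1)*(-5))/4 = (3*(-5))/4 = (¼)*(-15) = -15/4 ≈ -3.7500)
O(a, A) = 4
t(o, B) = 2*B*(5 + B) (t(o, B) = (5 + B)*(2*B) = 2*B*(5 + B))
O(9, F) + t(H(3), -10) = 4 + 2*(-10)*(5 - 10) = 4 + 2*(-10)*(-5) = 4 + 100 = 104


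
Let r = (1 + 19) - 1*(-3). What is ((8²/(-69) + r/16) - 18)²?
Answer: 372837481/1218816 ≈ 305.90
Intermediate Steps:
r = 23 (r = 20 + 3 = 23)
((8²/(-69) + r/16) - 18)² = ((8²/(-69) + 23/16) - 18)² = ((64*(-1/69) + 23*(1/16)) - 18)² = ((-64/69 + 23/16) - 18)² = (563/1104 - 18)² = (-19309/1104)² = 372837481/1218816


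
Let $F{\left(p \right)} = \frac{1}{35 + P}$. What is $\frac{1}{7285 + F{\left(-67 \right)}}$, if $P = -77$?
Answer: $\frac{42}{305969} \approx 0.00013727$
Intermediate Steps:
$F{\left(p \right)} = - \frac{1}{42}$ ($F{\left(p \right)} = \frac{1}{35 - 77} = \frac{1}{-42} = - \frac{1}{42}$)
$\frac{1}{7285 + F{\left(-67 \right)}} = \frac{1}{7285 - \frac{1}{42}} = \frac{1}{\frac{305969}{42}} = \frac{42}{305969}$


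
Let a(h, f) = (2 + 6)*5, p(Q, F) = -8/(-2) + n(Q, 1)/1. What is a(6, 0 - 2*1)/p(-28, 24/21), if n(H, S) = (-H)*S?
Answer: 5/4 ≈ 1.2500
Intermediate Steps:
n(H, S) = -H*S
p(Q, F) = 4 - Q (p(Q, F) = -8/(-2) - 1*Q*1/1 = -8*(-½) - Q*1 = 4 - Q)
a(h, f) = 40 (a(h, f) = 8*5 = 40)
a(6, 0 - 2*1)/p(-28, 24/21) = 40/(4 - 1*(-28)) = 40/(4 + 28) = 40/32 = 40*(1/32) = 5/4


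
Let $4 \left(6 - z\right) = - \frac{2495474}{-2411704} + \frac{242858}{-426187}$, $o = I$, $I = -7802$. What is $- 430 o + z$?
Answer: $\frac{6896509850462366533}{2055673785296} \approx 3.3549 \cdot 10^{6}$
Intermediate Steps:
$o = -7802$
$z = \frac{12095124227973}{2055673785296}$ ($z = 6 - \frac{- \frac{2495474}{-2411704} + \frac{242858}{-426187}}{4} = 6 - \frac{\left(-2495474\right) \left(- \frac{1}{2411704}\right) + 242858 \left(- \frac{1}{426187}\right)}{4} = 6 - \frac{\frac{1247737}{1205852} - \frac{242858}{426187}}{4} = 6 - \frac{238918483803}{2055673785296} = \frac{12095124227973}{2055673785296} \approx 5.8838$)
$- 430 o + z = \left(-430\right) \left(-7802\right) + \frac{12095124227973}{2055673785296} = 3354860 + \frac{12095124227973}{2055673785296} = \frac{6896509850462366533}{2055673785296}$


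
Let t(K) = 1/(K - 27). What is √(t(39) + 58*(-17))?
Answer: I*√35493/6 ≈ 31.399*I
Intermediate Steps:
t(K) = 1/(-27 + K)
√(t(39) + 58*(-17)) = √(1/(-27 + 39) + 58*(-17)) = √(1/12 - 986) = √(-11831/12) = I*√35493/6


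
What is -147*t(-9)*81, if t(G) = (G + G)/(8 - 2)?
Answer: 35721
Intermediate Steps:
t(G) = G/3 (t(G) = (2*G)/6 = (2*G)*(⅙) = G/3)
-147*t(-9)*81 = -49*(-9)*81 = -147*(-3)*81 = 441*81 = 35721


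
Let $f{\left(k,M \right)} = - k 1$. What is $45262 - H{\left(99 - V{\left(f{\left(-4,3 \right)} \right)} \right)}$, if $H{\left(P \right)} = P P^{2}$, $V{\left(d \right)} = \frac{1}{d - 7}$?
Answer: $- \frac{25241518}{27} \approx -9.3487 \cdot 10^{5}$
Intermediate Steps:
$f{\left(k,M \right)} = - k$
$V{\left(d \right)} = \frac{1}{-7 + d}$
$H{\left(P \right)} = P^{3}$
$45262 - H{\left(99 - V{\left(f{\left(-4,3 \right)} \right)} \right)} = 45262 - \left(99 - \frac{1}{-7 - -4}\right)^{3} = 45262 - \left(99 - \frac{1}{-7 + 4}\right)^{3} = 45262 - \left(99 - \frac{1}{-3}\right)^{3} = 45262 - \left(99 - - \frac{1}{3}\right)^{3} = 45262 - \left(99 + \frac{1}{3}\right)^{3} = 45262 - \left(\frac{298}{3}\right)^{3} = 45262 - \frac{26463592}{27} = - \frac{25241518}{27}$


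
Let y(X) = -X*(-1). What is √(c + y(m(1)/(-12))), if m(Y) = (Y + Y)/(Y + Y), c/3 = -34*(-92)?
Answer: √337821/6 ≈ 96.871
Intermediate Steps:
c = 9384 (c = 3*(-34*(-92)) = 3*3128 = 9384)
m(Y) = 1 (m(Y) = (2*Y)/((2*Y)) = (2*Y)*(1/(2*Y)) = 1)
y(X) = X
√(c + y(m(1)/(-12))) = √(9384 + 1/(-12)) = √(9384 + 1*(-1/12)) = √(9384 - 1/12) = √(112607/12) = √337821/6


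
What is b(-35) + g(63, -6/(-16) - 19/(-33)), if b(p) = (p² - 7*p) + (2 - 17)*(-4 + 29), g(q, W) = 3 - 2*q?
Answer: 972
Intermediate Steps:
b(p) = -375 + p² - 7*p (b(p) = (p² - 7*p) - 15*25 = (p² - 7*p) - 375 = -375 + p² - 7*p)
b(-35) + g(63, -6/(-16) - 19/(-33)) = (-375 + (-35)² - 7*(-35)) + (3 - 2*63) = (-375 + 1225 + 245) + (3 - 126) = 1095 - 123 = 972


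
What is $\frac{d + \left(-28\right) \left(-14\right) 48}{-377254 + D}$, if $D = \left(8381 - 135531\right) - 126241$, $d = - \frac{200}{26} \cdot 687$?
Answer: $- \frac{58636}{2732795} \approx -0.021456$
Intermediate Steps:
$d = - \frac{68700}{13}$ ($d = \left(-200\right) \frac{1}{26} \cdot 687 = \left(- \frac{100}{13}\right) 687 = - \frac{68700}{13} \approx -5284.6$)
$D = -253391$ ($D = -127150 - 126241 = -253391$)
$\frac{d + \left(-28\right) \left(-14\right) 48}{-377254 + D} = \frac{- \frac{68700}{13} + \left(-28\right) \left(-14\right) 48}{-377254 - 253391} = \frac{- \frac{68700}{13} + 392 \cdot 48}{-630645} = \left(- \frac{68700}{13} + 18816\right) \left(- \frac{1}{630645}\right) = \frac{175908}{13} \left(- \frac{1}{630645}\right) = - \frac{58636}{2732795}$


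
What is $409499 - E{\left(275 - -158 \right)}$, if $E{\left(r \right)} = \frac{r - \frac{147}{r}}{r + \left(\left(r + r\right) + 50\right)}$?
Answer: $\frac{239195140041}{584117} \approx 4.095 \cdot 10^{5}$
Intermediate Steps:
$E{\left(r \right)} = \frac{r - \frac{147}{r}}{50 + 3 r}$ ($E{\left(r \right)} = \frac{r - \frac{147}{r}}{r + \left(2 r + 50\right)} = \frac{r - \frac{147}{r}}{r + \left(50 + 2 r\right)} = \frac{r - \frac{147}{r}}{50 + 3 r}$)
$409499 - E{\left(275 - -158 \right)} = 409499 - \frac{-147 + \left(275 - -158\right)^{2}}{\left(275 - -158\right) \left(50 + 3 \left(275 - -158\right)\right)} = 409499 - \frac{-147 + \left(275 + 158\right)^{2}}{\left(275 + 158\right) \left(50 + 3 \left(275 + 158\right)\right)} = 409499 - \frac{-147 + 433^{2}}{433 \left(50 + 3 \cdot 433\right)} = 409499 - \frac{-147 + 187489}{433 \left(50 + 1299\right)} = 409499 - \frac{1}{433} \cdot \frac{1}{1349} \cdot 187342 = 409499 - \frac{187342}{584117} = \frac{239195140041}{584117}$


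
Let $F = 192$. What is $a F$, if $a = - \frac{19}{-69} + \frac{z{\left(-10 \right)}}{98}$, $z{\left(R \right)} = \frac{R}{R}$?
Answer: $\frac{61792}{1127} \approx 54.829$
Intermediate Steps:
$z{\left(R \right)} = 1$
$a = \frac{1931}{6762}$ ($a = - \frac{19}{-69} + 1 \cdot \frac{1}{98} = \left(-19\right) \left(- \frac{1}{69}\right) + 1 \cdot \frac{1}{98} = \frac{19}{69} + \frac{1}{98} = \frac{1931}{6762} \approx 0.28557$)
$a F = \frac{1931}{6762} \cdot 192 = \frac{61792}{1127}$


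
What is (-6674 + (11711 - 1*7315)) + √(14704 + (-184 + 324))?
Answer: -2278 + 2*√3711 ≈ -2156.2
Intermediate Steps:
(-6674 + (11711 - 1*7315)) + √(14704 + (-184 + 324)) = (-6674 + (11711 - 7315)) + √(14704 + 140) = (-6674 + 4396) + √14844 = -2278 + 2*√3711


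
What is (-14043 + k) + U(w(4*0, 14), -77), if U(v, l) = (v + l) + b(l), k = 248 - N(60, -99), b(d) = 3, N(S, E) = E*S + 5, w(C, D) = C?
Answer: -7934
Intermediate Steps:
N(S, E) = 5 + E*S
k = 6183 (k = 248 - (5 - 99*60) = 248 - (5 - 5940) = 248 - 1*(-5935) = 248 + 5935 = 6183)
U(v, l) = 3 + l + v (U(v, l) = (v + l) + 3 = (l + v) + 3 = 3 + l + v)
(-14043 + k) + U(w(4*0, 14), -77) = (-14043 + 6183) + (3 - 77 + 4*0) = -7860 + (3 - 77 + 0) = -7860 - 74 = -7934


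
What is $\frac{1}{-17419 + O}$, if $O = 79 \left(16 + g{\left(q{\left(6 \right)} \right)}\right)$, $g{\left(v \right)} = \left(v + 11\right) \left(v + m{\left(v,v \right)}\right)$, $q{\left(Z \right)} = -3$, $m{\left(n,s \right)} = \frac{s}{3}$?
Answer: $- \frac{1}{18683} \approx -5.3525 \cdot 10^{-5}$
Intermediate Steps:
$m{\left(n,s \right)} = \frac{s}{3}$ ($m{\left(n,s \right)} = s \frac{1}{3} = \frac{s}{3}$)
$g{\left(v \right)} = \frac{4 v \left(11 + v\right)}{3}$ ($g{\left(v \right)} = \left(v + 11\right) \left(v + \frac{v}{3}\right) = \left(11 + v\right) \frac{4 v}{3} = \frac{4 v \left(11 + v\right)}{3}$)
$O = -1264$ ($O = 79 \left(16 + \frac{4}{3} \left(-3\right) \left(11 - 3\right)\right) = 79 \left(16 + \frac{4}{3} \left(-3\right) 8\right) = 79 \left(16 - 32\right) = 79 \left(-16\right) = -1264$)
$\frac{1}{-17419 + O} = \frac{1}{-17419 - 1264} = \frac{1}{-18683} = - \frac{1}{18683}$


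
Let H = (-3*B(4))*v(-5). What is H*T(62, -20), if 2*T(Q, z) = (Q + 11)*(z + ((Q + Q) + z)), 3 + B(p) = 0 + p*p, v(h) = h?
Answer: 597870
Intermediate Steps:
B(p) = -3 + p² (B(p) = -3 + (0 + p*p) = -3 + (0 + p²) = -3 + p²)
T(Q, z) = (11 + Q)*(2*Q + 2*z)/2 (T(Q, z) = ((Q + 11)*(z + ((Q + Q) + z)))/2 = ((11 + Q)*(z + (2*Q + z)))/2 = ((11 + Q)*(z + (z + 2*Q)))/2 = ((11 + Q)*(2*Q + 2*z))/2 = (11 + Q)*(2*Q + 2*z)/2)
H = 195 (H = -3*(-3 + 4²)*(-5) = -3*(-3 + 16)*(-5) = -3*13*(-5) = -39*(-5) = 195)
H*T(62, -20) = 195*(62² + 11*62 + 11*(-20) + 62*(-20)) = 195*(3844 + 682 - 220 - 1240) = 195*3066 = 597870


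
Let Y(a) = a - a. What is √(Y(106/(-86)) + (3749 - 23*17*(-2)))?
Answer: √4531 ≈ 67.313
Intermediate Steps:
Y(a) = 0
√(Y(106/(-86)) + (3749 - 23*17*(-2))) = √(0 + (3749 - 23*17*(-2))) = √(0 + (3749 - 391*(-2))) = √(0 + (3749 + 782)) = √(0 + 4531) = √4531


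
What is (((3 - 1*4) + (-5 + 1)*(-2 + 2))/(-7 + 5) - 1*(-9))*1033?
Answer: 19627/2 ≈ 9813.5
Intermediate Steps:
(((3 - 1*4) + (-5 + 1)*(-2 + 2))/(-7 + 5) - 1*(-9))*1033 = (((3 - 4) - 4*0)/(-2) + 9)*1033 = ((-1 + 0)*(-½) + 9)*1033 = (-1*(-½) + 9)*1033 = (½ + 9)*1033 = (19/2)*1033 = 19627/2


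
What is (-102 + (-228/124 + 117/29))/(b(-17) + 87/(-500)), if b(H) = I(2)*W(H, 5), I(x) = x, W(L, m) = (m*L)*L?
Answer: -44862000/1298976787 ≈ -0.034536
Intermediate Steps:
W(L, m) = m*L² (W(L, m) = (L*m)*L = m*L²)
b(H) = 10*H² (b(H) = 2*(5*H²) = 10*H²)
(-102 + (-228/124 + 117/29))/(b(-17) + 87/(-500)) = (-102 + (-228/124 + 117/29))/(10*(-17)² + 87/(-500)) = (-102 + (-228*1/124 + 117*(1/29)))/(10*289 + 87*(-1/500)) = (-102 + (-57/31 + 117/29))/(2890 - 87/500) = (-102 + 1974/899)/(1444913/500) = -89724/899*500/1444913 = -44862000/1298976787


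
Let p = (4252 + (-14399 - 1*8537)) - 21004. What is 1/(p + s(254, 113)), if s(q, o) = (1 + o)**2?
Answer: -1/26692 ≈ -3.7464e-5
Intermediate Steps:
p = -39688 (p = (4252 + (-14399 - 8537)) - 21004 = (4252 - 22936) - 21004 = -18684 - 21004 = -39688)
1/(p + s(254, 113)) = 1/(-39688 + (1 + 113)**2) = 1/(-39688 + 114**2) = 1/(-39688 + 12996) = 1/(-26692) = -1/26692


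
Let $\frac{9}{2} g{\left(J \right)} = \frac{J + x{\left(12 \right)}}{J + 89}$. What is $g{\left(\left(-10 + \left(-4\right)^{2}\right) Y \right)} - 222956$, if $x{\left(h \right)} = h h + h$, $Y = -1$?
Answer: $- \frac{55515944}{249} \approx -2.2296 \cdot 10^{5}$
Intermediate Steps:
$x{\left(h \right)} = h + h^{2}$ ($x{\left(h \right)} = h^{2} + h = h + h^{2}$)
$g{\left(J \right)} = \frac{2 \left(156 + J\right)}{9 \left(89 + J\right)}$ ($g{\left(J \right)} = \frac{2 \frac{J + 12 \left(1 + 12\right)}{J + 89}}{9} = \frac{2 \frac{J + 12 \cdot 13}{89 + J}}{9} = \frac{2 \frac{J + 156}{89 + J}}{9} = \frac{2 \frac{156 + J}{89 + J}}{9} = \frac{2 \left(156 + J\right)}{9 \left(89 + J\right)}$)
$g{\left(\left(-10 + \left(-4\right)^{2}\right) Y \right)} - 222956 = \frac{2 \left(156 + \left(-10 + \left(-4\right)^{2}\right) \left(-1\right)\right)}{9 \left(89 + \left(-10 + \left(-4\right)^{2}\right) \left(-1\right)\right)} - 222956 = \frac{2 \left(156 + \left(-10 + 16\right) \left(-1\right)\right)}{9 \left(89 + \left(-10 + 16\right) \left(-1\right)\right)} - 222956 = \frac{2 \left(156 + 6 \left(-1\right)\right)}{9 \left(89 + 6 \left(-1\right)\right)} - 222956 = \frac{2 \left(156 - 6\right)}{9 \left(89 - 6\right)} - 222956 = \frac{2}{9} \cdot \frac{1}{83} \cdot 150 - 222956 = \frac{100}{249} - 222956 = - \frac{55515944}{249}$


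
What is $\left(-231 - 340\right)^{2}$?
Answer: $326041$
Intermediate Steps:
$\left(-231 - 340\right)^{2} = \left(-571\right)^{2} = 326041$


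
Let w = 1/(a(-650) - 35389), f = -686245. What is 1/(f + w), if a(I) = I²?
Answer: -387111/265652988194 ≈ -1.4572e-6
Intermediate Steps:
w = 1/387111 (w = 1/((-650)² - 35389) = 1/(422500 - 35389) = 1/387111 ≈ 2.5832e-6)
1/(f + w) = 1/(-686245 + 1/387111) = 1/(-265652988194/387111) = -387111/265652988194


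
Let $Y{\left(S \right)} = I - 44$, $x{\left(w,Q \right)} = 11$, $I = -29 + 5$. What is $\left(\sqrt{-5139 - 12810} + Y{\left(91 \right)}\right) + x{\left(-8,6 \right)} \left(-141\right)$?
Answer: $-1619 + i \sqrt{17949} \approx -1619.0 + 133.97 i$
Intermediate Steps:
$I = -24$
$Y{\left(S \right)} = -68$ ($Y{\left(S \right)} = -24 - 44 = -68$)
$\left(\sqrt{-5139 - 12810} + Y{\left(91 \right)}\right) + x{\left(-8,6 \right)} \left(-141\right) = \left(\sqrt{-5139 - 12810} - 68\right) + 11 \left(-141\right) = \left(\sqrt{-17949} - 68\right) - 1551 = \left(i \sqrt{17949} - 68\right) - 1551 = \left(-68 + i \sqrt{17949}\right) - 1551 = -1619 + i \sqrt{17949}$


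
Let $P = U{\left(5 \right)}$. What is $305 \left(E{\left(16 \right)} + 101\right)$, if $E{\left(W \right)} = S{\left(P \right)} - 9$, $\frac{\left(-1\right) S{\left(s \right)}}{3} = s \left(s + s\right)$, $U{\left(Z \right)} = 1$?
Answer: $26230$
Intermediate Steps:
$P = 1$
$S{\left(s \right)} = - 6 s^{2}$ ($S{\left(s \right)} = - 3 s \left(s + s\right) = - 3 s 2 s = - 3 \cdot 2 s^{2} = - 6 s^{2}$)
$E{\left(W \right)} = -15$ ($E{\left(W \right)} = - 6 \cdot 1^{2} - 9 = \left(-6\right) 1 - 9 = -6 - 9 = -15$)
$305 \left(E{\left(16 \right)} + 101\right) = 305 \left(-15 + 101\right) = 305 \cdot 86 = 26230$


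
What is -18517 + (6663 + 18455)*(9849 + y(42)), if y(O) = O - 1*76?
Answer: 246514653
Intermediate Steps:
y(O) = -76 + O (y(O) = O - 76 = -76 + O)
-18517 + (6663 + 18455)*(9849 + y(42)) = -18517 + (6663 + 18455)*(9849 + (-76 + 42)) = -18517 + 25118*(9849 - 34) = -18517 + 25118*9815 = -18517 + 246533170 = 246514653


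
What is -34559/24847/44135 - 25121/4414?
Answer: -3935486067453/691498718690 ≈ -5.6912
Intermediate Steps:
-34559/24847/44135 - 25121/4414 = -34559*1/24847*(1/44135) - 25121*1/4414 = -34559/24847*1/44135 - 25121/4414 = -4937/156660335 - 25121/4414 = -3935486067453/691498718690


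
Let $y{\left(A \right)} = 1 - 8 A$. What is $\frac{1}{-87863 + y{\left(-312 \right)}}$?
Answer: $- \frac{1}{85366} \approx -1.1714 \cdot 10^{-5}$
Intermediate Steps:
$\frac{1}{-87863 + y{\left(-312 \right)}} = \frac{1}{-87863 + \left(1 - -2496\right)} = \frac{1}{-87863 + \left(1 + 2496\right)} = \frac{1}{-87863 + 2497} = \frac{1}{-85366} = - \frac{1}{85366}$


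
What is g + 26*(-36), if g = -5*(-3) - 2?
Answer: -923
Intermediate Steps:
g = 13 (g = 15 - 2 = 13)
g + 26*(-36) = 13 + 26*(-36) = 13 - 936 = -923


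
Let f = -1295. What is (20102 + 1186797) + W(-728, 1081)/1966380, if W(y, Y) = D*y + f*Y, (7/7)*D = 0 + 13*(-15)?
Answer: 474644159537/393276 ≈ 1.2069e+6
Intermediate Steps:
D = -195 (D = 0 + 13*(-15) = 0 - 195 = -195)
W(y, Y) = -1295*Y - 195*y (W(y, Y) = -195*y - 1295*Y = -1295*Y - 195*y)
(20102 + 1186797) + W(-728, 1081)/1966380 = (20102 + 1186797) + (-1295*1081 - 195*(-728))/1966380 = 1206899 + (-1399895 + 141960)*(1/1966380) = 1206899 - 1257935*1/1966380 = 1206899 - 251587/393276 = 474644159537/393276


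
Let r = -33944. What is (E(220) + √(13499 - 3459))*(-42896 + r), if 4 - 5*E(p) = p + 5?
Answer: 3396328 - 153680*√2510 ≈ -4.3030e+6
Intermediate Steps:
E(p) = -⅕ - p/5 (E(p) = ⅘ - (p + 5)/5 = ⅘ - (5 + p)/5 = ⅘ + (-1 - p/5) = -⅕ - p/5)
(E(220) + √(13499 - 3459))*(-42896 + r) = ((-⅕ - ⅕*220) + √(13499 - 3459))*(-42896 - 33944) = ((-⅕ - 44) + √10040)*(-76840) = (-221/5 + 2*√2510)*(-76840) = 3396328 - 153680*√2510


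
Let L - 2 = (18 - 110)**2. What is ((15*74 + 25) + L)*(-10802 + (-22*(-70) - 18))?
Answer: -89097280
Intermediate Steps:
L = 8466 (L = 2 + (18 - 110)**2 = 2 + (-92)**2 = 2 + 8464 = 8466)
((15*74 + 25) + L)*(-10802 + (-22*(-70) - 18)) = ((15*74 + 25) + 8466)*(-10802 + (-22*(-70) - 18)) = ((1110 + 25) + 8466)*(-10802 + (1540 - 18)) = (1135 + 8466)*(-10802 + 1522) = 9601*(-9280) = -89097280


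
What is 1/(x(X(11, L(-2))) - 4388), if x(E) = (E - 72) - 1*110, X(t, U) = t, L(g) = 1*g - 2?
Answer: -1/4559 ≈ -0.00021935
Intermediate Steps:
L(g) = -2 + g (L(g) = g - 2 = -2 + g)
x(E) = -182 + E (x(E) = (-72 + E) - 110 = -182 + E)
1/(x(X(11, L(-2))) - 4388) = 1/((-182 + 11) - 4388) = 1/(-171 - 4388) = 1/(-4559) = -1/4559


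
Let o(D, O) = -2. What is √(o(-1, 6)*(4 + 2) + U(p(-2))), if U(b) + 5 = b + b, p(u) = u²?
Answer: 3*I ≈ 3.0*I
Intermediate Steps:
U(b) = -5 + 2*b (U(b) = -5 + (b + b) = -5 + 2*b)
√(o(-1, 6)*(4 + 2) + U(p(-2))) = √(-2*(4 + 2) + (-5 + 2*(-2)²)) = √(-2*6 + (-5 + 2*4)) = √(-12 + (-5 + 8)) = √(-12 + 3) = √(-9) = 3*I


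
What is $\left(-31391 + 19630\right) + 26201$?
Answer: $14440$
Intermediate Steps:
$\left(-31391 + 19630\right) + 26201 = -11761 + 26201 = 14440$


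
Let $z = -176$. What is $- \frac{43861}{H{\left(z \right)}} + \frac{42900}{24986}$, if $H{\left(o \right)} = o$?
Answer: $\frac{42440821}{169136} \approx 250.93$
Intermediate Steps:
$- \frac{43861}{H{\left(z \right)}} + \frac{42900}{24986} = - \frac{43861}{-176} + \frac{42900}{24986} = \left(-43861\right) \left(- \frac{1}{176}\right) + 42900 \cdot \frac{1}{24986} = \frac{43861}{176} + \frac{1650}{961} = \frac{42440821}{169136}$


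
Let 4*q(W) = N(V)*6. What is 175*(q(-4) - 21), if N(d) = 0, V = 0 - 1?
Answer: -3675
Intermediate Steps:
V = -1
q(W) = 0 (q(W) = (0*6)/4 = (1/4)*0 = 0)
175*(q(-4) - 21) = 175*(0 - 21) = 175*(-21) = -3675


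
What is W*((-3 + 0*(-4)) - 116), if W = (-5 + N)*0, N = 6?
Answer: 0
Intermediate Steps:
W = 0 (W = (-5 + 6)*0 = 1*0 = 0)
W*((-3 + 0*(-4)) - 116) = 0*((-3 + 0*(-4)) - 116) = 0*((-3 + 0) - 116) = 0*(-3 - 116) = 0*(-119) = 0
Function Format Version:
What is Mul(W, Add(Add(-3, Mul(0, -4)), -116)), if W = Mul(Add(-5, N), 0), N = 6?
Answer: 0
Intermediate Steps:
W = 0 (W = Mul(Add(-5, 6), 0) = Mul(1, 0) = 0)
Mul(W, Add(Add(-3, Mul(0, -4)), -116)) = Mul(0, Add(Add(-3, Mul(0, -4)), -116)) = Mul(0, Add(Add(-3, 0), -116)) = Mul(0, Add(-3, -116)) = Mul(0, -119) = 0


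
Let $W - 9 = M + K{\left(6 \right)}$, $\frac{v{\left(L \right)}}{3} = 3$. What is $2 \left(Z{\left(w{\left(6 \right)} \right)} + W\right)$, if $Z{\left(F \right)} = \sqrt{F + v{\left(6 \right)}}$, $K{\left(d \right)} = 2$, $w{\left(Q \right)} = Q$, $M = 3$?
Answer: $28 + 2 \sqrt{15} \approx 35.746$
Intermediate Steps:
$v{\left(L \right)} = 9$ ($v{\left(L \right)} = 3 \cdot 3 = 9$)
$Z{\left(F \right)} = \sqrt{9 + F}$ ($Z{\left(F \right)} = \sqrt{F + 9} = \sqrt{9 + F}$)
$W = 14$ ($W = 9 + \left(3 + 2\right) = 9 + 5 = 14$)
$2 \left(Z{\left(w{\left(6 \right)} \right)} + W\right) = 2 \left(\sqrt{9 + 6} + 14\right) = 2 \left(\sqrt{15} + 14\right) = 2 \left(14 + \sqrt{15}\right) = 28 + 2 \sqrt{15}$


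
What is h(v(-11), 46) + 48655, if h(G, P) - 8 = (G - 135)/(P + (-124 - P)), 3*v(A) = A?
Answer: 4525763/93 ≈ 48664.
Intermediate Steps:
v(A) = A/3
h(G, P) = 1127/124 - G/124 (h(G, P) = 8 + (G - 135)/(P + (-124 - P)) = 8 + (-135 + G)/(-124) = 8 + (-135 + G)*(-1/124) = 8 + (135/124 - G/124) = 1127/124 - G/124)
h(v(-11), 46) + 48655 = (1127/124 - (-11)/372) + 48655 = (1127/124 - 1/124*(-11/3)) + 48655 = (1127/124 + 11/372) + 48655 = 848/93 + 48655 = 4525763/93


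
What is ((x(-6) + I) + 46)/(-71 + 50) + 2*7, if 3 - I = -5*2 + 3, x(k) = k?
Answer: 244/21 ≈ 11.619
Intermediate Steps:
I = 10 (I = 3 - (-5*2 + 3) = 3 - (-10 + 3) = 3 - 1*(-7) = 3 + 7 = 10)
((x(-6) + I) + 46)/(-71 + 50) + 2*7 = ((-6 + 10) + 46)/(-71 + 50) + 2*7 = (4 + 46)/(-21) + 14 = -1/21*50 + 14 = -50/21 + 14 = 244/21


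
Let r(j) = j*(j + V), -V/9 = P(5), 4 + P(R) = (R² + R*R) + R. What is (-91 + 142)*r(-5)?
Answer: 118320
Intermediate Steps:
P(R) = -4 + R + 2*R² (P(R) = -4 + ((R² + R*R) + R) = -4 + ((R² + R²) + R) = -4 + (2*R² + R) = -4 + (R + 2*R²) = -4 + R + 2*R²)
V = -459 (V = -9*(-4 + 5 + 2*5²) = -9*(-4 + 5 + 2*25) = -9*(-4 + 5 + 50) = -9*51 = -459)
r(j) = j*(-459 + j) (r(j) = j*(j - 459) = j*(-459 + j))
(-91 + 142)*r(-5) = (-91 + 142)*(-5*(-459 - 5)) = 51*(-5*(-464)) = 51*2320 = 118320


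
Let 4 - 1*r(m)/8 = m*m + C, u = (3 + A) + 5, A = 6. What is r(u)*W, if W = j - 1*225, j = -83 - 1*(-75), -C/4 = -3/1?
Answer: 380256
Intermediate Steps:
C = 12 (C = -(-12)/1 = -(-12) = -4*(-3) = 12)
j = -8 (j = -83 + 75 = -8)
u = 14 (u = (3 + 6) + 5 = 9 + 5 = 14)
r(m) = -64 - 8*m² (r(m) = 32 - 8*(m*m + 12) = 32 - 8*(m² + 12) = 32 - 8*(12 + m²) = 32 + (-96 - 8*m²) = -64 - 8*m²)
W = -233 (W = -8 - 1*225 = -8 - 225 = -233)
r(u)*W = (-64 - 8*14²)*(-233) = (-64 - 8*196)*(-233) = (-64 - 1568)*(-233) = -1632*(-233) = 380256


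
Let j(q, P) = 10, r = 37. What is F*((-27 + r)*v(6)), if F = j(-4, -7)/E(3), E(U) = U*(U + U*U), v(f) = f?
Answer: 50/3 ≈ 16.667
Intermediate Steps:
E(U) = U*(U + U²)
F = 5/18 (F = 10/((3²*(1 + 3))) = 10/((9*4)) = 10/36 = 10*(1/36) = 5/18 ≈ 0.27778)
F*((-27 + r)*v(6)) = 5*((-27 + 37)*6)/18 = 5*(10*6)/18 = (5/18)*60 = 50/3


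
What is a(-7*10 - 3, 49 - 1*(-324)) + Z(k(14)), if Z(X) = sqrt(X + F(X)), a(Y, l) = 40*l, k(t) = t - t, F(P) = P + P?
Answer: 14920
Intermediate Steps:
F(P) = 2*P
k(t) = 0
Z(X) = sqrt(3)*sqrt(X) (Z(X) = sqrt(X + 2*X) = sqrt(3*X) = sqrt(3)*sqrt(X))
a(-7*10 - 3, 49 - 1*(-324)) + Z(k(14)) = 40*(49 - 1*(-324)) + sqrt(3)*sqrt(0) = 40*(49 + 324) + sqrt(3)*0 = 40*373 + 0 = 14920 + 0 = 14920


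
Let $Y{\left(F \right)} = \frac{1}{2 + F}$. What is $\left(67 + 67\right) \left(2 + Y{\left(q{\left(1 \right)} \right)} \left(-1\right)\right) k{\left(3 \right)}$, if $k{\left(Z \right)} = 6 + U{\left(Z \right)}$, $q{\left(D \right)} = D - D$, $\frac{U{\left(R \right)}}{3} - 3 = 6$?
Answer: $6633$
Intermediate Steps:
$U{\left(R \right)} = 27$ ($U{\left(R \right)} = 9 + 3 \cdot 6 = 9 + 18 = 27$)
$q{\left(D \right)} = 0$
$k{\left(Z \right)} = 33$ ($k{\left(Z \right)} = 6 + 27 = 33$)
$\left(67 + 67\right) \left(2 + Y{\left(q{\left(1 \right)} \right)} \left(-1\right)\right) k{\left(3 \right)} = \left(67 + 67\right) \left(2 + \frac{1}{2 + 0} \left(-1\right)\right) 33 = 134 \left(2 + \frac{1}{2} \left(-1\right)\right) 33 = 134 \left(2 - \frac{1}{2}\right) 33 = 134 \cdot \frac{3}{2} \cdot 33 = 134 \cdot \frac{99}{2} = 6633$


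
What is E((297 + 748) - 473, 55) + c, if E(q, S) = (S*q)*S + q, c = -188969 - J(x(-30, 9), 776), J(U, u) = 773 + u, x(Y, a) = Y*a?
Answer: 1540354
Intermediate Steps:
c = -190518 (c = -188969 - (773 + 776) = -188969 - 1*1549 = -188969 - 1549 = -190518)
E(q, S) = q + q*S² (E(q, S) = q*S² + q = q + q*S²)
E((297 + 748) - 473, 55) + c = ((297 + 748) - 473)*(1 + 55²) - 190518 = (1045 - 473)*(1 + 3025) - 190518 = 572*3026 - 190518 = 1730872 - 190518 = 1540354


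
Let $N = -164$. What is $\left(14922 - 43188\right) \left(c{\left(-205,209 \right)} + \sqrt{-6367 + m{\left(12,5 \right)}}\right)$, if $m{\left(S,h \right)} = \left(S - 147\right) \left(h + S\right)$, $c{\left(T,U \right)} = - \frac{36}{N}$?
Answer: $- \frac{254394}{41} - 28266 i \sqrt{8662} \approx -6204.7 - 2.6307 \cdot 10^{6} i$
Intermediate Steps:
$c{\left(T,U \right)} = \frac{9}{41}$ ($c{\left(T,U \right)} = - \frac{36}{-164} = \left(-36\right) \left(- \frac{1}{164}\right) = \frac{9}{41}$)
$m{\left(S,h \right)} = \left(-147 + S\right) \left(S + h\right)$
$\left(14922 - 43188\right) \left(c{\left(-205,209 \right)} + \sqrt{-6367 + m{\left(12,5 \right)}}\right) = \left(14922 - 43188\right) \left(\frac{9}{41} + \sqrt{-6367 + \left(12^{2} - 1764 - 735 + 12 \cdot 5\right)}\right) = - 28266 \left(\frac{9}{41} + \sqrt{-6367 + \left(144 - 1764 - 735 + 60\right)}\right) = - 28266 \left(\frac{9}{41} + \sqrt{-6367 - 2295}\right) = - 28266 \left(\frac{9}{41} + \sqrt{-8662}\right) = - 28266 \left(\frac{9}{41} + i \sqrt{8662}\right) = - \frac{254394}{41} - 28266 i \sqrt{8662}$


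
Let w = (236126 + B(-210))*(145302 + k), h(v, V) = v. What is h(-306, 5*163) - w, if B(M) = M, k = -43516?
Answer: -24012946282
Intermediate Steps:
w = 24012945976 (w = (236126 - 210)*(145302 - 43516) = 235916*101786 = 24012945976)
h(-306, 5*163) - w = -306 - 1*24012945976 = -306 - 24012945976 = -24012946282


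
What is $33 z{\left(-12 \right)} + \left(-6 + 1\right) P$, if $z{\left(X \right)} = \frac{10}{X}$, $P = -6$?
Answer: $\frac{5}{2} \approx 2.5$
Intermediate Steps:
$33 z{\left(-12 \right)} + \left(-6 + 1\right) P = 33 \frac{10}{-12} + \left(-6 + 1\right) \left(-6\right) = 33 \cdot 10 \left(- \frac{1}{12}\right) - -30 = 33 \left(- \frac{5}{6}\right) + 30 = - \frac{55}{2} + 30 = \frac{5}{2}$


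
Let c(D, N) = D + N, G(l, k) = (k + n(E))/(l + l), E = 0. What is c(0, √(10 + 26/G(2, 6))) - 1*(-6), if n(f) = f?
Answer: 6 + √246/3 ≈ 11.228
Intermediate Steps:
G(l, k) = k/(2*l) (G(l, k) = (k + 0)/(l + l) = k/((2*l)) = k*(1/(2*l)) = k/(2*l))
c(0, √(10 + 26/G(2, 6))) - 1*(-6) = (0 + √(10 + 26/(((½)*6/2)))) - 1*(-6) = (0 + √(10 + 26/(((½)*6*(½))))) + 6 = (0 + √(10 + 26/(3/2))) + 6 = (0 + √(10 + 26*(⅔))) + 6 = (0 + √(10 + 52/3)) + 6 = (0 + √(82/3)) + 6 = (0 + √246/3) + 6 = √246/3 + 6 = 6 + √246/3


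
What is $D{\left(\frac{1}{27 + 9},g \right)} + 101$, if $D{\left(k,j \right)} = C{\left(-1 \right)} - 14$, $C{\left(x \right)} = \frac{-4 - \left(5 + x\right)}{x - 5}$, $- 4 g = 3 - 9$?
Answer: $\frac{265}{3} \approx 88.333$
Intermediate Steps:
$g = \frac{3}{2}$ ($g = - \frac{3 - 9}{4} = \left(- \frac{1}{4}\right) \left(-6\right) = \frac{3}{2} \approx 1.5$)
$C{\left(x \right)} = \frac{-9 - x}{-5 + x}$
$D{\left(k,j \right)} = - \frac{38}{3}$ ($D{\left(k,j \right)} = \frac{-9 - -1}{-5 - 1} - 14 = \frac{-9 + 1}{-6} - 14 = \left(- \frac{1}{6}\right) \left(-8\right) - 14 = \frac{4}{3} - 14 = - \frac{38}{3}$)
$D{\left(\frac{1}{27 + 9},g \right)} + 101 = - \frac{38}{3} + 101 = \frac{265}{3}$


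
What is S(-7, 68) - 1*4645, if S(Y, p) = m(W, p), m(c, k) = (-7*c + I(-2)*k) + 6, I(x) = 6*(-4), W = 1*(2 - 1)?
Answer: -6278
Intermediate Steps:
W = 1 (W = 1*1 = 1)
I(x) = -24
m(c, k) = 6 - 24*k - 7*c (m(c, k) = (-7*c - 24*k) + 6 = (-24*k - 7*c) + 6 = 6 - 24*k - 7*c)
S(Y, p) = -1 - 24*p (S(Y, p) = 6 - 24*p - 7*1 = 6 - 24*p - 7 = -1 - 24*p)
S(-7, 68) - 1*4645 = (-1 - 24*68) - 1*4645 = (-1 - 1632) - 4645 = -1633 - 4645 = -6278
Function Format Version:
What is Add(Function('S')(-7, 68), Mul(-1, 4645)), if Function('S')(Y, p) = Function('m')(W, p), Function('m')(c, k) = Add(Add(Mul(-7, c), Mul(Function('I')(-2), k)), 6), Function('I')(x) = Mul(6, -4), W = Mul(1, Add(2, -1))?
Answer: -6278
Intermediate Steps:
W = 1 (W = Mul(1, 1) = 1)
Function('I')(x) = -24
Function('m')(c, k) = Add(6, Mul(-24, k), Mul(-7, c)) (Function('m')(c, k) = Add(Add(Mul(-7, c), Mul(-24, k)), 6) = Add(Add(Mul(-24, k), Mul(-7, c)), 6) = Add(6, Mul(-24, k), Mul(-7, c)))
Function('S')(Y, p) = Add(-1, Mul(-24, p)) (Function('S')(Y, p) = Add(6, Mul(-24, p), Mul(-7, 1)) = Add(6, Mul(-24, p), -7) = Add(-1, Mul(-24, p)))
Add(Function('S')(-7, 68), Mul(-1, 4645)) = Add(Add(-1, Mul(-24, 68)), Mul(-1, 4645)) = Add(Add(-1, -1632), -4645) = Add(-1633, -4645) = -6278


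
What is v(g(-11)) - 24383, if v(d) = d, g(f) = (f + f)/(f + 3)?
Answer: -97521/4 ≈ -24380.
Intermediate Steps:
g(f) = 2*f/(3 + f) (g(f) = (2*f)/(3 + f) = 2*f/(3 + f))
v(g(-11)) - 24383 = 2*(-11)/(3 - 11) - 24383 = 2*(-11)/(-8) - 24383 = 2*(-11)*(-⅛) - 24383 = 11/4 - 24383 = -97521/4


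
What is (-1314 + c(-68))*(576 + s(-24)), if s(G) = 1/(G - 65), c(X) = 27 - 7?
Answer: -66334322/89 ≈ -7.4533e+5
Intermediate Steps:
c(X) = 20
s(G) = 1/(-65 + G)
(-1314 + c(-68))*(576 + s(-24)) = (-1314 + 20)*(576 + 1/(-65 - 24)) = -1294*(576 + 1/(-89)) = -1294*(576 - 1/89) = -1294*51263/89 = -66334322/89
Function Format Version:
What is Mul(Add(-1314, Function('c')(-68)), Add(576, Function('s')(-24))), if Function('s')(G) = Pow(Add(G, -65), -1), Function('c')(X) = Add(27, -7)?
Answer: Rational(-66334322, 89) ≈ -7.4533e+5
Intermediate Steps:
Function('c')(X) = 20
Function('s')(G) = Pow(Add(-65, G), -1)
Mul(Add(-1314, Function('c')(-68)), Add(576, Function('s')(-24))) = Mul(Add(-1314, 20), Add(576, Pow(Add(-65, -24), -1))) = Mul(-1294, Add(576, Pow(-89, -1))) = Mul(-1294, Add(576, Rational(-1, 89))) = Mul(-1294, Rational(51263, 89)) = Rational(-66334322, 89)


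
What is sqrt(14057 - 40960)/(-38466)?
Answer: -I*sqrt(26903)/38466 ≈ -0.0042641*I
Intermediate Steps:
sqrt(14057 - 40960)/(-38466) = sqrt(-26903)*(-1/38466) = (I*sqrt(26903))*(-1/38466) = -I*sqrt(26903)/38466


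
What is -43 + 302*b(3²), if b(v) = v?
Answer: 2675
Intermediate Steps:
-43 + 302*b(3²) = -43 + 302*3² = -43 + 302*9 = -43 + 2718 = 2675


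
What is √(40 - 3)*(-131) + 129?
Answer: 129 - 131*√37 ≈ -667.84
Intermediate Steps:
√(40 - 3)*(-131) + 129 = √37*(-131) + 129 = -131*√37 + 129 = 129 - 131*√37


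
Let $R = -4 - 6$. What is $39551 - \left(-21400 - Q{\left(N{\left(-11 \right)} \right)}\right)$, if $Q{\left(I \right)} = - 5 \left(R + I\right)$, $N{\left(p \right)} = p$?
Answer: $61056$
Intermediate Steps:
$R = -10$ ($R = -4 - 6 = -10$)
$Q{\left(I \right)} = 50 - 5 I$ ($Q{\left(I \right)} = - 5 \left(-10 + I\right) = 50 - 5 I$)
$39551 - \left(-21400 - Q{\left(N{\left(-11 \right)} \right)}\right) = 39551 - \left(-21400 - \left(50 - -55\right)\right) = 39551 - \left(-21400 - \left(50 + 55\right)\right) = 39551 - \left(-21400 - 105\right) = 39551 - -21505 = 39551 + 21505 = 61056$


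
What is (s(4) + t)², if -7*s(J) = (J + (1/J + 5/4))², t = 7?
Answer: 5625/784 ≈ 7.1747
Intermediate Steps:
s(J) = -(5/4 + J + 1/J)²/7 (s(J) = -(J + (1/J + 5/4))²/7 = -(J + (5/4 + 1/J))²/7 = -(5/4 + J + 1/J)²/7)
(s(4) + t)² = (-1/112*(4 + 4*4² + 5*4)²/4² + 7)² = (-1/112*1/16*(4 + 4*16 + 20)² + 7)² = (-1/112*1/16*(4 + 64 + 20)² + 7)² = (-1/112*1/16*88² + 7)² = (-1/112*1/16*7744 + 7)² = (-121/28 + 7)² = (75/28)² = 5625/784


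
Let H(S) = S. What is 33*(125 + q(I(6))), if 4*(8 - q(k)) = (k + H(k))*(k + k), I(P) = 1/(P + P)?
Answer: 210661/48 ≈ 4388.8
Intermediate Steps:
I(P) = 1/(2*P)
q(k) = 8 - k² (q(k) = 8 - (k + k)*(k + k)/4 = 8 - 2*k*2*k/4 = 8 - k²)
33*(125 + q(I(6))) = 33*(125 + (8 - ((½)/6)²)) = 33*(125 + (8 - ((½)*(⅙))²)) = 33*(125 + (8 - (1/12)²)) = 33*(125 + (8 - 1*1/144)) = 33*(125 + (8 - 1/144)) = 33*(125 + 1151/144) = 33*(19151/144) = 210661/48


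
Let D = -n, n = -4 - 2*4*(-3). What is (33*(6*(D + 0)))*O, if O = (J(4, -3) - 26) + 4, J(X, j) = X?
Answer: 71280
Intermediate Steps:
n = 20 (n = -4 - 8*(-3) = -4 + 24 = 20)
D = -20 (D = -1*20 = -20)
O = -18 (O = (4 - 26) + 4 = -22 + 4 = -18)
(33*(6*(D + 0)))*O = (33*(6*(-20 + 0)))*(-18) = (33*(6*(-20)))*(-18) = (33*(-120))*(-18) = -3960*(-18) = 71280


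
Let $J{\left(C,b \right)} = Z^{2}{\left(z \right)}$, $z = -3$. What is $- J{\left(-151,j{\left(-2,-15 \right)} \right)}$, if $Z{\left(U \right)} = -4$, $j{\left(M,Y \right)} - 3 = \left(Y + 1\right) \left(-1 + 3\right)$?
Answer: $-16$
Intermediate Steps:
$j{\left(M,Y \right)} = 5 + 2 Y$ ($j{\left(M,Y \right)} = 3 + \left(Y + 1\right) \left(-1 + 3\right) = 3 + \left(1 + Y\right) 2 = 3 + \left(2 + 2 Y\right) = 5 + 2 Y$)
$J{\left(C,b \right)} = 16$ ($J{\left(C,b \right)} = \left(-4\right)^{2} = 16$)
$- J{\left(-151,j{\left(-2,-15 \right)} \right)} = \left(-1\right) 16 = -16$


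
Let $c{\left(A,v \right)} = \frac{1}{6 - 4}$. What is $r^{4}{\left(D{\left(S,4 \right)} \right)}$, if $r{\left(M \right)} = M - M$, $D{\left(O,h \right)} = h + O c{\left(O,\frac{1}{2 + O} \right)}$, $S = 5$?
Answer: $0$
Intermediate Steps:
$c{\left(A,v \right)} = \frac{1}{2}$
$D{\left(O,h \right)} = h + \frac{O}{2}$ ($D{\left(O,h \right)} = h + O \frac{1}{2} = h + \frac{O}{2}$)
$r{\left(M \right)} = 0$
$r^{4}{\left(D{\left(S,4 \right)} \right)} = 0^{4} = 0$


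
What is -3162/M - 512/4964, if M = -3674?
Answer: 1726885/2279717 ≈ 0.75750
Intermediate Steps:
-3162/M - 512/4964 = -3162/(-3674) - 512/4964 = -3162*(-1/3674) - 512*1/4964 = 1581/1837 - 128/1241 = 1726885/2279717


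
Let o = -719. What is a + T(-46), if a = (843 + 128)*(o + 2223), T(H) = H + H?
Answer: 1460292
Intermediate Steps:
T(H) = 2*H
a = 1460384 (a = (843 + 128)*(-719 + 2223) = 971*1504 = 1460384)
a + T(-46) = 1460384 + 2*(-46) = 1460384 - 92 = 1460292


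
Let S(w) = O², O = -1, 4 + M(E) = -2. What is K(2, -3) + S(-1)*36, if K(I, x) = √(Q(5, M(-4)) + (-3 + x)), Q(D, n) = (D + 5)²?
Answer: 36 + √94 ≈ 45.695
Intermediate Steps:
M(E) = -6 (M(E) = -4 - 2 = -6)
Q(D, n) = (5 + D)²
S(w) = 1 (S(w) = (-1)² = 1)
K(I, x) = √(97 + x) (K(I, x) = √((5 + 5)² + (-3 + x)) = √(10² + (-3 + x)) = √(100 + (-3 + x)) = √(97 + x))
K(2, -3) + S(-1)*36 = √(97 - 3) + 1*36 = √94 + 36 = 36 + √94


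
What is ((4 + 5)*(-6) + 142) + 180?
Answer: 268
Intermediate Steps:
((4 + 5)*(-6) + 142) + 180 = (9*(-6) + 142) + 180 = (-54 + 142) + 180 = 88 + 180 = 268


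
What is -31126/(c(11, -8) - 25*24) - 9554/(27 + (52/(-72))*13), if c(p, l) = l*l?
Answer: -41155025/84956 ≈ -484.43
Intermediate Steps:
c(p, l) = l²
-31126/(c(11, -8) - 25*24) - 9554/(27 + (52/(-72))*13) = -31126/((-8)² - 25*24) - 9554/(27 + (52/(-72))*13) = -31126/(64 - 600) - 9554/(27 + (52*(-1/72))*13) = -31126/(-536) - 9554/(27 - 13/18*13) = -31126*(-1/536) - 9554/(27 - 169/18) = 15563/268 - 9554/317/18 = 15563/268 - 9554*18/317 = 15563/268 - 171972/317 = -41155025/84956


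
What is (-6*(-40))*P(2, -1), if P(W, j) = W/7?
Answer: 480/7 ≈ 68.571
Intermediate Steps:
P(W, j) = W/7 (P(W, j) = W*(1/7) = W/7)
(-6*(-40))*P(2, -1) = (-6*(-40))*((1/7)*2) = 240*(2/7) = 480/7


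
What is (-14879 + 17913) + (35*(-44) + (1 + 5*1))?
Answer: 1500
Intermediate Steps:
(-14879 + 17913) + (35*(-44) + (1 + 5*1)) = 3034 + (-1540 + (1 + 5)) = 3034 + (-1540 + 6) = 3034 - 1534 = 1500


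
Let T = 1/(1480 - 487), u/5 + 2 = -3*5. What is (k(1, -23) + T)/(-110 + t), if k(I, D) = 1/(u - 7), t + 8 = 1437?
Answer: -901/120498564 ≈ -7.4773e-6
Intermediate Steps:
t = 1429 (t = -8 + 1437 = 1429)
u = -85 (u = -10 + 5*(-3*5) = -10 + 5*(-15) = -10 - 75 = -85)
k(I, D) = -1/92 (k(I, D) = 1/(-85 - 7) = 1/(-92) = -1/92)
T = 1/993 ≈ 0.0010071
(k(1, -23) + T)/(-110 + t) = (-1/92 + 1/993)/(-110 + 1429) = -901/91356/1319 = -901/91356*1/1319 = -901/120498564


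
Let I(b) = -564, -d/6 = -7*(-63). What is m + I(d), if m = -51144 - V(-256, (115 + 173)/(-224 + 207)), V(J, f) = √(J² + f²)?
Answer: -51708 - 32*√18577/17 ≈ -51965.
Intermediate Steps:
d = -2646 (d = -(-42)*(-63) = -6*441 = -2646)
m = -51144 - 32*√18577/17 (m = -51144 - √((-256)² + ((115 + 173)/(-224 + 207))²) = -51144 - √(65536 + (288/(-17))²) = -51144 - √(65536 + (288*(-1/17))²) = -51144 - √(65536 + (-288/17)²) = -51144 - √(65536 + 82944/289) = -51144 - √(19022848/289) = -51144 - 32*√18577/17 ≈ -51401.)
m + I(d) = (-51144 - 32*√18577/17) - 564 = -51708 - 32*√18577/17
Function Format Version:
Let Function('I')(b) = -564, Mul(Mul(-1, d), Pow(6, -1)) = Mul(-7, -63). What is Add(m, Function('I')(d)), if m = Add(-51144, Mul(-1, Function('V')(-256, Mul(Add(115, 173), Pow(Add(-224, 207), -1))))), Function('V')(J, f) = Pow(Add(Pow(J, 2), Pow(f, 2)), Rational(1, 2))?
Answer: Add(-51708, Mul(Rational(-32, 17), Pow(18577, Rational(1, 2)))) ≈ -51965.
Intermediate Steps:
d = -2646 (d = Mul(-6, Mul(-7, -63)) = Mul(-6, 441) = -2646)
m = Add(-51144, Mul(Rational(-32, 17), Pow(18577, Rational(1, 2)))) (m = Add(-51144, Mul(-1, Pow(Add(Pow(-256, 2), Pow(Mul(Add(115, 173), Pow(Add(-224, 207), -1)), 2)), Rational(1, 2)))) = Add(-51144, Mul(-1, Pow(Add(65536, Pow(Mul(288, Pow(-17, -1)), 2)), Rational(1, 2)))) = Add(-51144, Mul(-1, Pow(Add(65536, Pow(Mul(288, Rational(-1, 17)), 2)), Rational(1, 2)))) = Add(-51144, Mul(-1, Pow(Add(65536, Pow(Rational(-288, 17), 2)), Rational(1, 2)))) = Add(-51144, Mul(-1, Pow(Add(65536, Rational(82944, 289)), Rational(1, 2)))) = Add(-51144, Mul(-1, Pow(Rational(19022848, 289), Rational(1, 2)))) = Add(-51144, Mul(-1, Mul(Rational(32, 17), Pow(18577, Rational(1, 2))))) = Add(-51144, Mul(Rational(-32, 17), Pow(18577, Rational(1, 2)))) ≈ -51401.)
Add(m, Function('I')(d)) = Add(Add(-51144, Mul(Rational(-32, 17), Pow(18577, Rational(1, 2)))), -564) = Add(-51708, Mul(Rational(-32, 17), Pow(18577, Rational(1, 2))))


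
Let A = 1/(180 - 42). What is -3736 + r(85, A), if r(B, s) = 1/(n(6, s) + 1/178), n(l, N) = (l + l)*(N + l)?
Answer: -1102665098/295147 ≈ -3736.0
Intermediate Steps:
A = 1/138 ≈ 0.0072464
n(l, N) = 2*l*(N + l) (n(l, N) = (2*l)*(N + l) = 2*l*(N + l))
r(B, s) = 1/(12817/178 + 12*s) (r(B, s) = 1/(2*6*(s + 6) + 1/178) = 1/(2*6*(6 + s) + 1/178) = 1/((72 + 12*s) + 1/178) = 1/(12817/178 + 12*s))
-3736 + r(85, A) = -3736 + 178/(12817 + 2136*(1/138)) = -3736 + 178/(12817 + 356/23) = -3736 + 178/(295147/23) = -3736 + 178*(23/295147) = -3736 + 4094/295147 = -1102665098/295147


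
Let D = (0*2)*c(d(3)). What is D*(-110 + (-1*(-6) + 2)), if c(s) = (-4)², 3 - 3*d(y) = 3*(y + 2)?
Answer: 0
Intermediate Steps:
d(y) = -1 - y (d(y) = 1 - (y + 2) = 1 - (2 + y) = 1 - (6 + 3*y)/3 = 1 + (-2 - y) = -1 - y)
c(s) = 16
D = 0 (D = (0*2)*16 = 0*16 = 0)
D*(-110 + (-1*(-6) + 2)) = 0*(-110 + (-1*(-6) + 2)) = 0*(-110 + (6 + 2)) = 0*(-110 + 8) = 0*(-102) = 0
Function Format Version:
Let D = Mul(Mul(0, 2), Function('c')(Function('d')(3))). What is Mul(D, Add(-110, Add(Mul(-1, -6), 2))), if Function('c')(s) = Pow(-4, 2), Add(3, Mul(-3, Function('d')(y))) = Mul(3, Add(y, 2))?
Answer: 0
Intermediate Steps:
Function('d')(y) = Add(-1, Mul(-1, y)) (Function('d')(y) = Add(1, Mul(Rational(-1, 3), Mul(3, Add(y, 2)))) = Add(1, Mul(Rational(-1, 3), Mul(3, Add(2, y)))) = Add(1, Mul(Rational(-1, 3), Add(6, Mul(3, y)))) = Add(1, Add(-2, Mul(-1, y))) = Add(-1, Mul(-1, y)))
Function('c')(s) = 16
D = 0 (D = Mul(Mul(0, 2), 16) = Mul(0, 16) = 0)
Mul(D, Add(-110, Add(Mul(-1, -6), 2))) = Mul(0, Add(-110, Add(Mul(-1, -6), 2))) = Mul(0, Add(-110, Add(6, 2))) = Mul(0, Add(-110, 8)) = Mul(0, -102) = 0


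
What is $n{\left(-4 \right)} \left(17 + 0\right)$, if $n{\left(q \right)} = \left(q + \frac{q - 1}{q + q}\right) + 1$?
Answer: $- \frac{323}{8} \approx -40.375$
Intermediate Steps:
$n{\left(q \right)} = 1 + q + \frac{-1 + q}{2 q}$ ($n{\left(q \right)} = \left(q + \frac{-1 + q}{2 q}\right) + 1 = 1 + q + \frac{-1 + q}{2 q}$)
$n{\left(-4 \right)} \left(17 + 0\right) = \left(\frac{3}{2} - 4 - \frac{1}{2 \left(-4\right)}\right) \left(17 + 0\right) = \left(\frac{3}{2} - 4 - - \frac{1}{8}\right) 17 = \left(\frac{3}{2} - 4 + \frac{1}{8}\right) 17 = \left(- \frac{19}{8}\right) 17 = - \frac{323}{8}$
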